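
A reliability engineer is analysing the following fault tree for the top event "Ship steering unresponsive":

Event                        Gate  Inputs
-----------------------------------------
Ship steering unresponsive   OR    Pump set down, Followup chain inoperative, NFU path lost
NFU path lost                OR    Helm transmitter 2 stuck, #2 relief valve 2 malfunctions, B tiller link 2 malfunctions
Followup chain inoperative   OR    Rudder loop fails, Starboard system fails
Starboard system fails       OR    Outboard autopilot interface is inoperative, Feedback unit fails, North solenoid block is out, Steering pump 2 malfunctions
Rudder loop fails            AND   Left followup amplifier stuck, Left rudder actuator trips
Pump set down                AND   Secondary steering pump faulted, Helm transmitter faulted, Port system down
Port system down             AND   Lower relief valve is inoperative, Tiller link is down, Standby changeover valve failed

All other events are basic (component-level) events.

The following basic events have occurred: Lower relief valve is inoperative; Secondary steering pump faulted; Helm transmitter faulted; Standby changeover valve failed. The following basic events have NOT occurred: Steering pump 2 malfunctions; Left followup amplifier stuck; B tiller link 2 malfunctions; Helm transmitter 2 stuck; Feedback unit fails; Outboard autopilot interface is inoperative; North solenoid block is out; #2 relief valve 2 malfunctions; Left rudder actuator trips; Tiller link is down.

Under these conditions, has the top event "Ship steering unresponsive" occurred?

No

Port system down [AND]: Lower relief valve is inoperative=occurs, Tiller link is down=not, Standby changeover valve failed=occurs → not all inputs occur → does not occur.
Pump set down [AND]: Secondary steering pump faulted=occurs, Helm transmitter faulted=occurs, Port system down=not → not all inputs occur → does not occur.
Rudder loop fails [AND]: Left followup amplifier stuck=not, Left rudder actuator trips=not → not all inputs occur → does not occur.
Starboard system fails [OR]: Outboard autopilot interface is inoperative=not, Feedback unit fails=not, North solenoid block is out=not, Steering pump 2 malfunctions=not → no input occurs → does not occur.
Followup chain inoperative [OR]: Rudder loop fails=not, Starboard system fails=not → no input occurs → does not occur.
NFU path lost [OR]: Helm transmitter 2 stuck=not, #2 relief valve 2 malfunctions=not, B tiller link 2 malfunctions=not → no input occurs → does not occur.
Ship steering unresponsive [OR]: Pump set down=not, Followup chain inoperative=not, NFU path lost=not → no input occurs → does not occur.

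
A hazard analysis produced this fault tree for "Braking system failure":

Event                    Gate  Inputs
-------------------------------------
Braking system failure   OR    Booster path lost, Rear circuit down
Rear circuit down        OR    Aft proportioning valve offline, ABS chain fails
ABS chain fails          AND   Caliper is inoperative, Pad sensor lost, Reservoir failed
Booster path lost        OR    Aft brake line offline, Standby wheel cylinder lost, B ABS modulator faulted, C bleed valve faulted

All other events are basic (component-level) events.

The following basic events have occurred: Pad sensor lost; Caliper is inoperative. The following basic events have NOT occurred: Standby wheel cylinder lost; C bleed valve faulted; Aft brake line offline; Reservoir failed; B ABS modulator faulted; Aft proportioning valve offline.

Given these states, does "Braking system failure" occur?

No

Booster path lost [OR]: Aft brake line offline=not, Standby wheel cylinder lost=not, B ABS modulator faulted=not, C bleed valve faulted=not → no input occurs → does not occur.
ABS chain fails [AND]: Caliper is inoperative=occurs, Pad sensor lost=occurs, Reservoir failed=not → not all inputs occur → does not occur.
Rear circuit down [OR]: Aft proportioning valve offline=not, ABS chain fails=not → no input occurs → does not occur.
Braking system failure [OR]: Booster path lost=not, Rear circuit down=not → no input occurs → does not occur.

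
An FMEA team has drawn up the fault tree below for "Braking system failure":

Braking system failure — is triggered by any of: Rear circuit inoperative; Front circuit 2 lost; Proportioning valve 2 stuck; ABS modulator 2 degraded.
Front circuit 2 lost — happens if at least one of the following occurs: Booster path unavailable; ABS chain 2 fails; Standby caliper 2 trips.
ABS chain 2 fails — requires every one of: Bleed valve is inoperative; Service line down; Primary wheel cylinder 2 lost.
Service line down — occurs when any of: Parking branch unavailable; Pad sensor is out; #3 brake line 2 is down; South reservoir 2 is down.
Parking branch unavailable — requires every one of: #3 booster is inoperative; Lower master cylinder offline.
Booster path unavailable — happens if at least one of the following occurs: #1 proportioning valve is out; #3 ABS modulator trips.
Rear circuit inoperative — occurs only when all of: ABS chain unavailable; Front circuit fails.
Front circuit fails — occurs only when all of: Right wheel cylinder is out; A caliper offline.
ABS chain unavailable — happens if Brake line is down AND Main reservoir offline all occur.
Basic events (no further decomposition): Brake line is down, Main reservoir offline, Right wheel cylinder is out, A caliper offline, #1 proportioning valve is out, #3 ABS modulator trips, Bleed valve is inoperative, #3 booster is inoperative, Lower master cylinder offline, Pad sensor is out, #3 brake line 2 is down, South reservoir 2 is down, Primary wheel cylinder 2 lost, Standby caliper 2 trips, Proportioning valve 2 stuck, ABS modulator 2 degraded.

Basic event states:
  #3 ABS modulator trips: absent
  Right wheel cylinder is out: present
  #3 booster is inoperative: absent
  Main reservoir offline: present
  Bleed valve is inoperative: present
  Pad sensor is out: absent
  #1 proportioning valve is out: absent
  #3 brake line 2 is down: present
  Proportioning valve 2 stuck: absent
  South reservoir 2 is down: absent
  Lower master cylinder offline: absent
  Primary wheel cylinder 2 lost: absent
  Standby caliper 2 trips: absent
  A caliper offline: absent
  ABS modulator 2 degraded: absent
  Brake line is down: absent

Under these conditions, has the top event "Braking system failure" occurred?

ABS chain unavailable [AND]: Brake line is down=not, Main reservoir offline=occurs → not all inputs occur → does not occur.
Front circuit fails [AND]: Right wheel cylinder is out=occurs, A caliper offline=not → not all inputs occur → does not occur.
Rear circuit inoperative [AND]: ABS chain unavailable=not, Front circuit fails=not → not all inputs occur → does not occur.
Booster path unavailable [OR]: #1 proportioning valve is out=not, #3 ABS modulator trips=not → no input occurs → does not occur.
Parking branch unavailable [AND]: #3 booster is inoperative=not, Lower master cylinder offline=not → not all inputs occur → does not occur.
Service line down [OR]: Parking branch unavailable=not, Pad sensor is out=not, #3 brake line 2 is down=occurs, South reservoir 2 is down=not → at least one input occurs → occurs.
ABS chain 2 fails [AND]: Bleed valve is inoperative=occurs, Service line down=occurs, Primary wheel cylinder 2 lost=not → not all inputs occur → does not occur.
Front circuit 2 lost [OR]: Booster path unavailable=not, ABS chain 2 fails=not, Standby caliper 2 trips=not → no input occurs → does not occur.
Braking system failure [OR]: Rear circuit inoperative=not, Front circuit 2 lost=not, Proportioning valve 2 stuck=not, ABS modulator 2 degraded=not → no input occurs → does not occur.

No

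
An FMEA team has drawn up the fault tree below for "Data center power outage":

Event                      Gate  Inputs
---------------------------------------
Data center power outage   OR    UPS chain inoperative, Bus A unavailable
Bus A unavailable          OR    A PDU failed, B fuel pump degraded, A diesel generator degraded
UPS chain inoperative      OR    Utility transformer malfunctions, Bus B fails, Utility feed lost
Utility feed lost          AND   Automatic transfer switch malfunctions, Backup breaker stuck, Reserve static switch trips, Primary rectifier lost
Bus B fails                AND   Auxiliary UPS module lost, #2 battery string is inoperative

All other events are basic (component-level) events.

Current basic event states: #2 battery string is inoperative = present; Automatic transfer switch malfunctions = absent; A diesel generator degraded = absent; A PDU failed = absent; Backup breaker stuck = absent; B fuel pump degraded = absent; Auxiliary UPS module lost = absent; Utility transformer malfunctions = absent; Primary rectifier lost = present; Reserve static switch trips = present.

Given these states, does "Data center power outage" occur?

No

Bus B fails [AND]: Auxiliary UPS module lost=not, #2 battery string is inoperative=occurs → not all inputs occur → does not occur.
Utility feed lost [AND]: Automatic transfer switch malfunctions=not, Backup breaker stuck=not, Reserve static switch trips=occurs, Primary rectifier lost=occurs → not all inputs occur → does not occur.
UPS chain inoperative [OR]: Utility transformer malfunctions=not, Bus B fails=not, Utility feed lost=not → no input occurs → does not occur.
Bus A unavailable [OR]: A PDU failed=not, B fuel pump degraded=not, A diesel generator degraded=not → no input occurs → does not occur.
Data center power outage [OR]: UPS chain inoperative=not, Bus A unavailable=not → no input occurs → does not occur.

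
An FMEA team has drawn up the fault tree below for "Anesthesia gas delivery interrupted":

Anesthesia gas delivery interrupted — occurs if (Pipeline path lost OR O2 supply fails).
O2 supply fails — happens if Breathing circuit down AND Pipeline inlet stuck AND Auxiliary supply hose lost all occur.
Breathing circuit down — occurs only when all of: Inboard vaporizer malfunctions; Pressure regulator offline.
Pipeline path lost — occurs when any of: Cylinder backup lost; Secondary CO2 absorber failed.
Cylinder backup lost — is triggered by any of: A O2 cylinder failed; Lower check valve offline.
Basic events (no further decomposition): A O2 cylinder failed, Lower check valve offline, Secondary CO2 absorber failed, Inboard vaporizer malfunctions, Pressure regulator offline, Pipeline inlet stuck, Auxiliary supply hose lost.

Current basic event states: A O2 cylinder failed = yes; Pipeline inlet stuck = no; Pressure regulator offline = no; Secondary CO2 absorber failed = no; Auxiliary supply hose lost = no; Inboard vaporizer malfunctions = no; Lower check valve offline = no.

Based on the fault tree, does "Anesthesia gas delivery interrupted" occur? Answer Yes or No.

Cylinder backup lost [OR]: A O2 cylinder failed=occurs, Lower check valve offline=not → at least one input occurs → occurs.
Pipeline path lost [OR]: Cylinder backup lost=occurs, Secondary CO2 absorber failed=not → at least one input occurs → occurs.
Breathing circuit down [AND]: Inboard vaporizer malfunctions=not, Pressure regulator offline=not → not all inputs occur → does not occur.
O2 supply fails [AND]: Breathing circuit down=not, Pipeline inlet stuck=not, Auxiliary supply hose lost=not → not all inputs occur → does not occur.
Anesthesia gas delivery interrupted [OR]: Pipeline path lost=occurs, O2 supply fails=not → at least one input occurs → occurs.

Yes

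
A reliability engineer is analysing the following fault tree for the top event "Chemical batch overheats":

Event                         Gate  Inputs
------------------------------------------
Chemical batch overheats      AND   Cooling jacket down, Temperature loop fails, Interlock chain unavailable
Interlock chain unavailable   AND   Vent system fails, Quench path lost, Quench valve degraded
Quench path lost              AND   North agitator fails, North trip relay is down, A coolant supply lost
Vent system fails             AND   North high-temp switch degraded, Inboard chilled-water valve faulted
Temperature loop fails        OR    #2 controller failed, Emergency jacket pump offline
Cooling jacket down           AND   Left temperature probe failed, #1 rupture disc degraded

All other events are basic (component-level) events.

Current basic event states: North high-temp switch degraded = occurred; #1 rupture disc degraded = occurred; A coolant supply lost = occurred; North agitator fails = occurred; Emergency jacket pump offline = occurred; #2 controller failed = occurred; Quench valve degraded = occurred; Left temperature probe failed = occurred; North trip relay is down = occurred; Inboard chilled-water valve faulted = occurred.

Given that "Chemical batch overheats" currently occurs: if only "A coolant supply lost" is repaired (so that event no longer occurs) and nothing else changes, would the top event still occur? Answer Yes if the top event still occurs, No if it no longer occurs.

Counterfactual: set "A coolant supply lost" to not occurred.
Cooling jacket down [AND]: Left temperature probe failed=occurs, #1 rupture disc degraded=occurs → all inputs occur → occurs.
Temperature loop fails [OR]: #2 controller failed=occurs, Emergency jacket pump offline=occurs → at least one input occurs → occurs.
Vent system fails [AND]: North high-temp switch degraded=occurs, Inboard chilled-water valve faulted=occurs → all inputs occur → occurs.
Quench path lost [AND]: North agitator fails=occurs, North trip relay is down=occurs, A coolant supply lost=not → not all inputs occur → does not occur.
Interlock chain unavailable [AND]: Vent system fails=occurs, Quench path lost=not, Quench valve degraded=occurs → not all inputs occur → does not occur.
Chemical batch overheats [AND]: Cooling jacket down=occurs, Temperature loop fails=occurs, Interlock chain unavailable=not → not all inputs occur → does not occur.

No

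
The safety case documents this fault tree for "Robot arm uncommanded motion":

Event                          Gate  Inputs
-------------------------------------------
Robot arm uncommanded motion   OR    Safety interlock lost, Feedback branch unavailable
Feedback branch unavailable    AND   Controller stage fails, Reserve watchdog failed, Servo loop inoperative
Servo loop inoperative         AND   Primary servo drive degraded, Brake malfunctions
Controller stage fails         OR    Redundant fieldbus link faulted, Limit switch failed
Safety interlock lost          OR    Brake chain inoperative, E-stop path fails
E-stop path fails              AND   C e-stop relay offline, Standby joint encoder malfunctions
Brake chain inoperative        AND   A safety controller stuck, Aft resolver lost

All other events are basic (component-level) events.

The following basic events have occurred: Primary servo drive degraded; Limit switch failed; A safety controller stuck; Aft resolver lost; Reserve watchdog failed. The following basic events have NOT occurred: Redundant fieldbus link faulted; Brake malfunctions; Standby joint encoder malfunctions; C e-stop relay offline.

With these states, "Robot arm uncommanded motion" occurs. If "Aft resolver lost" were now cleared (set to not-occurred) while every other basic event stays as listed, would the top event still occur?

No

Counterfactual: set "Aft resolver lost" to not occurred.
Brake chain inoperative [AND]: A safety controller stuck=occurs, Aft resolver lost=not → not all inputs occur → does not occur.
E-stop path fails [AND]: C e-stop relay offline=not, Standby joint encoder malfunctions=not → not all inputs occur → does not occur.
Safety interlock lost [OR]: Brake chain inoperative=not, E-stop path fails=not → no input occurs → does not occur.
Controller stage fails [OR]: Redundant fieldbus link faulted=not, Limit switch failed=occurs → at least one input occurs → occurs.
Servo loop inoperative [AND]: Primary servo drive degraded=occurs, Brake malfunctions=not → not all inputs occur → does not occur.
Feedback branch unavailable [AND]: Controller stage fails=occurs, Reserve watchdog failed=occurs, Servo loop inoperative=not → not all inputs occur → does not occur.
Robot arm uncommanded motion [OR]: Safety interlock lost=not, Feedback branch unavailable=not → no input occurs → does not occur.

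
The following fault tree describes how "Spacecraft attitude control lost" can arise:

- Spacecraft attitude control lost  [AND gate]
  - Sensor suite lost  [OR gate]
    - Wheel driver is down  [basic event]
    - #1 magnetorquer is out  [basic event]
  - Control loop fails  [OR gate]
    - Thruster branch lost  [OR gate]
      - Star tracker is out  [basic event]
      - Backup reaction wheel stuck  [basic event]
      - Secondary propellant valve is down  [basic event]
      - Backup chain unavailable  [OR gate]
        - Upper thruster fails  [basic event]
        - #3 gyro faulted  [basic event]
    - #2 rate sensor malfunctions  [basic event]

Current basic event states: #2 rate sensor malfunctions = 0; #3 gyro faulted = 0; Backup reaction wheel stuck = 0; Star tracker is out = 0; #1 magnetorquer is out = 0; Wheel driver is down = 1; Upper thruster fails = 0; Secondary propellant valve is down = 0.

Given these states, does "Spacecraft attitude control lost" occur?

No

Sensor suite lost [OR]: Wheel driver is down=occurs, #1 magnetorquer is out=not → at least one input occurs → occurs.
Backup chain unavailable [OR]: Upper thruster fails=not, #3 gyro faulted=not → no input occurs → does not occur.
Thruster branch lost [OR]: Star tracker is out=not, Backup reaction wheel stuck=not, Secondary propellant valve is down=not, Backup chain unavailable=not → no input occurs → does not occur.
Control loop fails [OR]: Thruster branch lost=not, #2 rate sensor malfunctions=not → no input occurs → does not occur.
Spacecraft attitude control lost [AND]: Sensor suite lost=occurs, Control loop fails=not → not all inputs occur → does not occur.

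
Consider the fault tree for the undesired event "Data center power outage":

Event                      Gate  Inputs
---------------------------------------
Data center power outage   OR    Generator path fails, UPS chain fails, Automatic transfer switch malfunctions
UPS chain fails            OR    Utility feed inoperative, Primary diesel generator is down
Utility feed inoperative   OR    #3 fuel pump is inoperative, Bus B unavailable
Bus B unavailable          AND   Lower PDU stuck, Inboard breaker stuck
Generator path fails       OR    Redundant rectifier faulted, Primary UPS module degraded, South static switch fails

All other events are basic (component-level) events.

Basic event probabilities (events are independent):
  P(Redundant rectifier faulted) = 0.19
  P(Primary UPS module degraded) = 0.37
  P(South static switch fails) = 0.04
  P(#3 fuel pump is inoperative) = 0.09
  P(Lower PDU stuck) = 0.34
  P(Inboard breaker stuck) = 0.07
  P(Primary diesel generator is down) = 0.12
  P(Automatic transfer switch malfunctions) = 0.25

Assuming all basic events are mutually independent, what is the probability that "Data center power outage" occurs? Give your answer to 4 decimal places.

P(Generator path fails) [OR] = 1 − (1−0.19) × (1−0.37) × (1−0.04) = 0.510112
P(Bus B unavailable) [AND] = 0.34 × 0.07 = 0.023800
P(Utility feed inoperative) [OR] = 1 − (1−0.09) × (1−0.023800) = 0.111658
P(UPS chain fails) [OR] = 1 − (1−0.111658) × (1−0.12) = 0.218259
P(Data center power outage) [OR] = 1 − (1−0.510112) × (1−0.218259) × (1−0.25) = 0.712776
Rounded to 4 decimal places: P(Data center power outage) ≈ 0.7128.

0.7128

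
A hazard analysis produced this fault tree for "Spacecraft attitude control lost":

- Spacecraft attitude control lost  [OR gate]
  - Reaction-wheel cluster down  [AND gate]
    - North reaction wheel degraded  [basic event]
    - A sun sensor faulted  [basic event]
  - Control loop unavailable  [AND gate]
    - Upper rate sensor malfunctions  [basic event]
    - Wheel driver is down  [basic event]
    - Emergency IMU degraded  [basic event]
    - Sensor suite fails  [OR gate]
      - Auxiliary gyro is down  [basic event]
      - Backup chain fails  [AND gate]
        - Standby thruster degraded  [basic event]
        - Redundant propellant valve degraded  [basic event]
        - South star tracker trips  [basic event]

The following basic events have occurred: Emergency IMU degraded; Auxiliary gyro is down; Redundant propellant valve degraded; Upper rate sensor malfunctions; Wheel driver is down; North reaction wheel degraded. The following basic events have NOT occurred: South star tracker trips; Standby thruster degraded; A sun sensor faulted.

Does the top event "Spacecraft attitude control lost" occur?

Reaction-wheel cluster down [AND]: North reaction wheel degraded=occurs, A sun sensor faulted=not → not all inputs occur → does not occur.
Backup chain fails [AND]: Standby thruster degraded=not, Redundant propellant valve degraded=occurs, South star tracker trips=not → not all inputs occur → does not occur.
Sensor suite fails [OR]: Auxiliary gyro is down=occurs, Backup chain fails=not → at least one input occurs → occurs.
Control loop unavailable [AND]: Upper rate sensor malfunctions=occurs, Wheel driver is down=occurs, Emergency IMU degraded=occurs, Sensor suite fails=occurs → all inputs occur → occurs.
Spacecraft attitude control lost [OR]: Reaction-wheel cluster down=not, Control loop unavailable=occurs → at least one input occurs → occurs.

Yes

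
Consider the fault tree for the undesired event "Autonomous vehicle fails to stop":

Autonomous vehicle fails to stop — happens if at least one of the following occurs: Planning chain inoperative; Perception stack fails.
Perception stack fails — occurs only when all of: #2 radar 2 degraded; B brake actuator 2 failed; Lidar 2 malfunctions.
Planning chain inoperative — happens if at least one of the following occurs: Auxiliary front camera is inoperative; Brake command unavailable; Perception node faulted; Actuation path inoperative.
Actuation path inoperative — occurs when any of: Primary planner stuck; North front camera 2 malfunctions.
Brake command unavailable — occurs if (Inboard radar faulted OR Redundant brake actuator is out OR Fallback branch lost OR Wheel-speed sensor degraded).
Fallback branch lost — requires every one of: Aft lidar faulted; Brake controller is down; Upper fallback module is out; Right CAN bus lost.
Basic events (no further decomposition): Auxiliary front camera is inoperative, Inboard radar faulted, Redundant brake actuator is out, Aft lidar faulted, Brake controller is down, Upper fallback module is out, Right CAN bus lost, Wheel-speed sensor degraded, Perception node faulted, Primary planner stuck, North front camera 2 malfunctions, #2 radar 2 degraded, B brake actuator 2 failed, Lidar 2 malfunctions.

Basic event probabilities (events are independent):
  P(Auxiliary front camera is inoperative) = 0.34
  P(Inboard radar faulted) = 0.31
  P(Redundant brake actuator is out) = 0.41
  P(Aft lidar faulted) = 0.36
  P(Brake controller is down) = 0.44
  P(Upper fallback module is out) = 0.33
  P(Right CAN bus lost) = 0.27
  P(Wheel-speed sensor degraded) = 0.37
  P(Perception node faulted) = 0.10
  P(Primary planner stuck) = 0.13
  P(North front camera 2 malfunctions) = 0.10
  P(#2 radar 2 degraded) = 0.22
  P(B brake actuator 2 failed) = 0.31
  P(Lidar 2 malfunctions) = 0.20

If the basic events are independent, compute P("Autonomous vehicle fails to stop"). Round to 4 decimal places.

P(Fallback branch lost) [AND] = 0.36 × 0.44 × 0.33 × 0.27 = 0.014113
P(Brake command unavailable) [OR] = 1 − (1−0.31) × (1−0.41) × (1−0.014113) × (1−0.37) = 0.747147
P(Actuation path inoperative) [OR] = 1 − (1−0.13) × (1−0.10) = 0.217000
P(Planning chain inoperative) [OR] = 1 − (1−0.34) × (1−0.747147) × (1−0.10) × (1−0.217000) = 0.882398
P(Perception stack fails) [AND] = 0.22 × 0.31 × 0.20 = 0.013640
P(Autonomous vehicle fails to stop) [OR] = 1 − (1−0.882398) × (1−0.013640) = 0.884002
Rounded to 4 decimal places: P(Autonomous vehicle fails to stop) ≈ 0.8840.

0.8840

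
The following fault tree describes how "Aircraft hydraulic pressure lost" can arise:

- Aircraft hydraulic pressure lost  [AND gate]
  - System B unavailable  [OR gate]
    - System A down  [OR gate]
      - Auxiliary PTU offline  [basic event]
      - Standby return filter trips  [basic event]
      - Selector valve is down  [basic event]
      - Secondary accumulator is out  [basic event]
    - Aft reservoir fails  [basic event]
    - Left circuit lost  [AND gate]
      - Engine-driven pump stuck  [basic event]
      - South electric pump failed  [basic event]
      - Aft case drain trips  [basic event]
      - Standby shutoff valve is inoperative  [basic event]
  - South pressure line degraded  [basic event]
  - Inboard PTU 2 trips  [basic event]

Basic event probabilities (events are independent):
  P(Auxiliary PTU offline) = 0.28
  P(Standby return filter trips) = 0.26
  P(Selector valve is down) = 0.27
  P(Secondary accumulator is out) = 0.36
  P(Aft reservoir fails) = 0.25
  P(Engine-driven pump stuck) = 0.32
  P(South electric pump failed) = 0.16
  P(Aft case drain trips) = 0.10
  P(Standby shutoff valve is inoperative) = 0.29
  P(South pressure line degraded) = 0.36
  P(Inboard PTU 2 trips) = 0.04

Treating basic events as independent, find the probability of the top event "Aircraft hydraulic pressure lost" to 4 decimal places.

P(System A down) [OR] = 1 − (1−0.28) × (1−0.26) × (1−0.27) × (1−0.36) = 0.751076
P(Left circuit lost) [AND] = 0.32 × 0.16 × 0.10 × 0.29 = 0.001485
P(System B unavailable) [OR] = 1 − (1−0.751076) × (1−0.25) × (1−0.001485) = 0.813584
P(Aircraft hydraulic pressure lost) [AND] = 0.813584 × 0.36 × 0.04 = 0.011716
Rounded to 4 decimal places: P(Aircraft hydraulic pressure lost) ≈ 0.0117.

0.0117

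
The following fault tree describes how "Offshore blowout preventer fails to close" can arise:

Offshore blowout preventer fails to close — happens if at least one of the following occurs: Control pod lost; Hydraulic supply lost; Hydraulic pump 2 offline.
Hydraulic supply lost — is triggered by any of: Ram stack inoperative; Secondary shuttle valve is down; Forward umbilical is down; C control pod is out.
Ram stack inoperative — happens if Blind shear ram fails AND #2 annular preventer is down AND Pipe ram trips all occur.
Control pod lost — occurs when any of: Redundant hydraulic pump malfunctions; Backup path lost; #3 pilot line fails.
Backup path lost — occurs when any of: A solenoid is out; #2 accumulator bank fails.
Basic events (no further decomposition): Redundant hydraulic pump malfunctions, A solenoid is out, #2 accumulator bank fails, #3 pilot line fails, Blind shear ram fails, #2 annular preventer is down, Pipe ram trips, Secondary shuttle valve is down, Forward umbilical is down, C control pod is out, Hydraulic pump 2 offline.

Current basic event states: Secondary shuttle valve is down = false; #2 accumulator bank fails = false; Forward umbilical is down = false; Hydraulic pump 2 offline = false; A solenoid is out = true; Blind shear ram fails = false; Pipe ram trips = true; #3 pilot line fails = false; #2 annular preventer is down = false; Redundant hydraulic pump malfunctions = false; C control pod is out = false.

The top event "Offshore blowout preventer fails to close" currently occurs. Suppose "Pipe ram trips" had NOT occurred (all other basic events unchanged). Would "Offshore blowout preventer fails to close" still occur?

Counterfactual: set "Pipe ram trips" to not occurred.
Backup path lost [OR]: A solenoid is out=occurs, #2 accumulator bank fails=not → at least one input occurs → occurs.
Control pod lost [OR]: Redundant hydraulic pump malfunctions=not, Backup path lost=occurs, #3 pilot line fails=not → at least one input occurs → occurs.
Ram stack inoperative [AND]: Blind shear ram fails=not, #2 annular preventer is down=not, Pipe ram trips=not → not all inputs occur → does not occur.
Hydraulic supply lost [OR]: Ram stack inoperative=not, Secondary shuttle valve is down=not, Forward umbilical is down=not, C control pod is out=not → no input occurs → does not occur.
Offshore blowout preventer fails to close [OR]: Control pod lost=occurs, Hydraulic supply lost=not, Hydraulic pump 2 offline=not → at least one input occurs → occurs.

Yes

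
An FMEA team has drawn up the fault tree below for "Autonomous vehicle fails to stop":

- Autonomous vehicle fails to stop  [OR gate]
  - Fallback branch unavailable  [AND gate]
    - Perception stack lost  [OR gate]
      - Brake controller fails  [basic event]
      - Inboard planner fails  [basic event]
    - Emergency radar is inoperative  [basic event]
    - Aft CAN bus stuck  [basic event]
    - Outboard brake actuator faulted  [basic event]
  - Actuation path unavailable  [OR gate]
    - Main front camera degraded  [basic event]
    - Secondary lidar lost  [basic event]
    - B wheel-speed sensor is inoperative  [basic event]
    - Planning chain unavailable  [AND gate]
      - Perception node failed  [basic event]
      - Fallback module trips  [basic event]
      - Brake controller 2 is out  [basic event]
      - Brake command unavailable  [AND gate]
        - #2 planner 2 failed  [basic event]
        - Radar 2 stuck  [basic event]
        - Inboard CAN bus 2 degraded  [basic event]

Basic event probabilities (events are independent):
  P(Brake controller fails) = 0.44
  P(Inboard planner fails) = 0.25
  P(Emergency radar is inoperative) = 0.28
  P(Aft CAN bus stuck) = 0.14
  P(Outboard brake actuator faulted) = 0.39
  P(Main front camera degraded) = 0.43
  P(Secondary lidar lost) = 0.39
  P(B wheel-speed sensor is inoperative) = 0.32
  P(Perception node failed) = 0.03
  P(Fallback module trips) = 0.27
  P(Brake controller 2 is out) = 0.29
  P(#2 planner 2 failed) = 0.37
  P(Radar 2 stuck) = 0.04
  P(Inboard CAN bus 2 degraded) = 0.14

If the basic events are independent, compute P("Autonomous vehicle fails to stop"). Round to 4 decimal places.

0.7657

P(Perception stack lost) [OR] = 1 − (1−0.44) × (1−0.25) = 0.580000
P(Fallback branch unavailable) [AND] = 0.580000 × 0.28 × 0.14 × 0.39 = 0.008867
P(Brake command unavailable) [AND] = 0.37 × 0.04 × 0.14 = 0.002072
P(Planning chain unavailable) [AND] = 0.03 × 0.27 × 0.29 × 0.002072 = 0.000005
P(Actuation path unavailable) [OR] = 1 − (1−0.43) × (1−0.39) × (1−0.32) × (1−0.000005) = 0.763565
P(Autonomous vehicle fails to stop) [OR] = 1 − (1−0.008867) × (1−0.763565) = 0.765661
Rounded to 4 decimal places: P(Autonomous vehicle fails to stop) ≈ 0.7657.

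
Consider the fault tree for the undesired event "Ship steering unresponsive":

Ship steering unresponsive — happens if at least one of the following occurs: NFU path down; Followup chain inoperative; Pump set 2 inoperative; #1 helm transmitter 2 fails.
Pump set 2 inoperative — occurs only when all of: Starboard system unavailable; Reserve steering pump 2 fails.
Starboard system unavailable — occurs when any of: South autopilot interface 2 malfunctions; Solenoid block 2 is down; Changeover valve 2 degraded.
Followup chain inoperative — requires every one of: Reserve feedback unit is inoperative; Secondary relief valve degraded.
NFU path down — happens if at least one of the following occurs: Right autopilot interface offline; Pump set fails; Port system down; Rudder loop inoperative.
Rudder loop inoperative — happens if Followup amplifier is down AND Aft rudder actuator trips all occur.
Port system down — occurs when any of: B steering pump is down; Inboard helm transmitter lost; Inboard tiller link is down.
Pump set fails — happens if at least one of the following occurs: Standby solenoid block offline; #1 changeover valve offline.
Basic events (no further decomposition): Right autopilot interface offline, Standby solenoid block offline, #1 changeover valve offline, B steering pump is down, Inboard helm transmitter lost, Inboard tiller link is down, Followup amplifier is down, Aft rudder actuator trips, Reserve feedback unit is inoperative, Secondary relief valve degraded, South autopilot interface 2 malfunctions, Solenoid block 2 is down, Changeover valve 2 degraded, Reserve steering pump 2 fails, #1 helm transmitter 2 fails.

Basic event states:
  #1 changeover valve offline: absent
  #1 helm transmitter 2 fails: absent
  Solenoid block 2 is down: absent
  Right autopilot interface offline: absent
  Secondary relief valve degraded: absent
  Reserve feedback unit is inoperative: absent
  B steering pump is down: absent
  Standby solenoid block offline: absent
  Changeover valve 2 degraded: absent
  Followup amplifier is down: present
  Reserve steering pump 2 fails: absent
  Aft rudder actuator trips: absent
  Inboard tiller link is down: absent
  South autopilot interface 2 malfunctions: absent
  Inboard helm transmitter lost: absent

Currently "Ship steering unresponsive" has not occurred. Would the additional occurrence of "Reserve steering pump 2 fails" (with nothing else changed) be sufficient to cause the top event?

No

Counterfactual: set "Reserve steering pump 2 fails" to occurred.
Pump set fails [OR]: Standby solenoid block offline=not, #1 changeover valve offline=not → no input occurs → does not occur.
Port system down [OR]: B steering pump is down=not, Inboard helm transmitter lost=not, Inboard tiller link is down=not → no input occurs → does not occur.
Rudder loop inoperative [AND]: Followup amplifier is down=occurs, Aft rudder actuator trips=not → not all inputs occur → does not occur.
NFU path down [OR]: Right autopilot interface offline=not, Pump set fails=not, Port system down=not, Rudder loop inoperative=not → no input occurs → does not occur.
Followup chain inoperative [AND]: Reserve feedback unit is inoperative=not, Secondary relief valve degraded=not → not all inputs occur → does not occur.
Starboard system unavailable [OR]: South autopilot interface 2 malfunctions=not, Solenoid block 2 is down=not, Changeover valve 2 degraded=not → no input occurs → does not occur.
Pump set 2 inoperative [AND]: Starboard system unavailable=not, Reserve steering pump 2 fails=occurs → not all inputs occur → does not occur.
Ship steering unresponsive [OR]: NFU path down=not, Followup chain inoperative=not, Pump set 2 inoperative=not, #1 helm transmitter 2 fails=not → no input occurs → does not occur.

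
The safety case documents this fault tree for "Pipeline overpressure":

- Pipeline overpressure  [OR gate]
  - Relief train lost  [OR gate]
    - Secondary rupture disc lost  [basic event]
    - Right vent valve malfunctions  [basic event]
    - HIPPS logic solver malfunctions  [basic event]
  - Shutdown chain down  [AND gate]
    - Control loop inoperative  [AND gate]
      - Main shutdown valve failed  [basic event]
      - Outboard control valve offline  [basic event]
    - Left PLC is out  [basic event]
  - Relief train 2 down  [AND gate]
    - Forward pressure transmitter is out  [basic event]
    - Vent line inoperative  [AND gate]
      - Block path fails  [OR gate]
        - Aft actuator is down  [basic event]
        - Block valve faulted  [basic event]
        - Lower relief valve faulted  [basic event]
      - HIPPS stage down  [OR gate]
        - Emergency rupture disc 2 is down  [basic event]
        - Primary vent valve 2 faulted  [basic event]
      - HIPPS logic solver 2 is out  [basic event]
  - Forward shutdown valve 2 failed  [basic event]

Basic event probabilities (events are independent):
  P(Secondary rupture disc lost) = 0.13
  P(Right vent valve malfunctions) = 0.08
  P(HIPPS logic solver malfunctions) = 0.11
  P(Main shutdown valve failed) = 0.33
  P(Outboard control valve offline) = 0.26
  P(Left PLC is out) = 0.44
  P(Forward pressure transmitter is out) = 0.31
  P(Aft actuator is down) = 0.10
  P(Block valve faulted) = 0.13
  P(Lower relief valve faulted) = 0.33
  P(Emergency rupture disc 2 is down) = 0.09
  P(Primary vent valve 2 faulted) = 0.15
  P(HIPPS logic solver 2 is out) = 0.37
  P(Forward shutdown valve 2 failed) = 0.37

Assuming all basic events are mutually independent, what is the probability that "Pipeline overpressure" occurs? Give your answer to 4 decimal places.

0.5735

P(Relief train lost) [OR] = 1 − (1−0.13) × (1−0.08) × (1−0.11) = 0.287644
P(Control loop inoperative) [AND] = 0.33 × 0.26 = 0.085800
P(Shutdown chain down) [AND] = 0.085800 × 0.44 = 0.037752
P(Block path fails) [OR] = 1 − (1−0.10) × (1−0.13) × (1−0.33) = 0.475390
P(HIPPS stage down) [OR] = 1 − (1−0.09) × (1−0.15) = 0.226500
P(Vent line inoperative) [AND] = 0.475390 × 0.226500 × 0.37 = 0.039840
P(Relief train 2 down) [AND] = 0.31 × 0.039840 = 0.012350
P(Pipeline overpressure) [OR] = 1 − (1−0.287644) × (1−0.037752) × (1−0.012350) × (1−0.37) = 0.573491
Rounded to 4 decimal places: P(Pipeline overpressure) ≈ 0.5735.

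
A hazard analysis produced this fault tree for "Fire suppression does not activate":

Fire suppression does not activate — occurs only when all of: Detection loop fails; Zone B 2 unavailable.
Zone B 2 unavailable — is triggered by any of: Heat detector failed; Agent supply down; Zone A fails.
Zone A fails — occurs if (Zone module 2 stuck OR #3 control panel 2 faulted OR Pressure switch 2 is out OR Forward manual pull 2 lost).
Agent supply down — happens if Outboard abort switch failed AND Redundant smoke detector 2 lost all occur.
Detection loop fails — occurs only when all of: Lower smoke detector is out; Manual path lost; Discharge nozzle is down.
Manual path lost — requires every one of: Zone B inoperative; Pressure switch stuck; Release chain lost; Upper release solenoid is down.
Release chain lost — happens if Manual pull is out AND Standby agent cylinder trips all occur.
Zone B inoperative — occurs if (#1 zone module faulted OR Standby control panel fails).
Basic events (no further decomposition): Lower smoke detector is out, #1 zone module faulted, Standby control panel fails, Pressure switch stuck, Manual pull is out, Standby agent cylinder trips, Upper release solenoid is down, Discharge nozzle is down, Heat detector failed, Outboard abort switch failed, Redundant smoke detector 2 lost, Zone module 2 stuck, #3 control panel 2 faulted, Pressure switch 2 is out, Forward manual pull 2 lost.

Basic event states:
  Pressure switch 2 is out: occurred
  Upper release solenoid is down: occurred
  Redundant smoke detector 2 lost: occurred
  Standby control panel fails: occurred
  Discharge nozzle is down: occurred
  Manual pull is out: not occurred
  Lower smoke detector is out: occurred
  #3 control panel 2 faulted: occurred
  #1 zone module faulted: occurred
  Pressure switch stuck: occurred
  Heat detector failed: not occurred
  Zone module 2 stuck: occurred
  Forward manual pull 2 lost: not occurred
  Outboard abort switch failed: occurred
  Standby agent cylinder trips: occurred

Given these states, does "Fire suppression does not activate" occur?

No

Zone B inoperative [OR]: #1 zone module faulted=occurs, Standby control panel fails=occurs → at least one input occurs → occurs.
Release chain lost [AND]: Manual pull is out=not, Standby agent cylinder trips=occurs → not all inputs occur → does not occur.
Manual path lost [AND]: Zone B inoperative=occurs, Pressure switch stuck=occurs, Release chain lost=not, Upper release solenoid is down=occurs → not all inputs occur → does not occur.
Detection loop fails [AND]: Lower smoke detector is out=occurs, Manual path lost=not, Discharge nozzle is down=occurs → not all inputs occur → does not occur.
Agent supply down [AND]: Outboard abort switch failed=occurs, Redundant smoke detector 2 lost=occurs → all inputs occur → occurs.
Zone A fails [OR]: Zone module 2 stuck=occurs, #3 control panel 2 faulted=occurs, Pressure switch 2 is out=occurs, Forward manual pull 2 lost=not → at least one input occurs → occurs.
Zone B 2 unavailable [OR]: Heat detector failed=not, Agent supply down=occurs, Zone A fails=occurs → at least one input occurs → occurs.
Fire suppression does not activate [AND]: Detection loop fails=not, Zone B 2 unavailable=occurs → not all inputs occur → does not occur.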